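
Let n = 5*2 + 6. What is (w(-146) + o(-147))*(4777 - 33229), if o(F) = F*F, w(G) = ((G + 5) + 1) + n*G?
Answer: -544372116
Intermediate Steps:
n = 16 (n = 10 + 6 = 16)
w(G) = 6 + 17*G (w(G) = ((G + 5) + 1) + 16*G = ((5 + G) + 1) + 16*G = (6 + G) + 16*G = 6 + 17*G)
o(F) = F²
(w(-146) + o(-147))*(4777 - 33229) = ((6 + 17*(-146)) + (-147)²)*(4777 - 33229) = ((6 - 2482) + 21609)*(-28452) = (-2476 + 21609)*(-28452) = 19133*(-28452) = -544372116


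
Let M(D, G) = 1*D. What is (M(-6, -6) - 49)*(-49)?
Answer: 2695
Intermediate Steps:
M(D, G) = D
(M(-6, -6) - 49)*(-49) = (-6 - 49)*(-49) = -55*(-49) = 2695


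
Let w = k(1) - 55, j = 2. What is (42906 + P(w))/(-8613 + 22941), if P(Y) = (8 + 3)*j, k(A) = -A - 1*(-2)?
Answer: 5366/1791 ≈ 2.9961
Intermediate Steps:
k(A) = 2 - A (k(A) = -A + 2 = 2 - A)
w = -54 (w = (2 - 1*1) - 55 = (2 - 1) - 55 = 1 - 55 = -54)
P(Y) = 22 (P(Y) = (8 + 3)*2 = 11*2 = 22)
(42906 + P(w))/(-8613 + 22941) = (42906 + 22)/(-8613 + 22941) = 42928/14328 = 42928*(1/14328) = 5366/1791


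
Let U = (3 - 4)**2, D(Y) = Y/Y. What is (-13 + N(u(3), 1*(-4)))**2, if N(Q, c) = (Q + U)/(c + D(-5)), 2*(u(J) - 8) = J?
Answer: 1089/4 ≈ 272.25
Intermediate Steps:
D(Y) = 1
U = 1 (U = (-1)**2 = 1)
u(J) = 8 + J/2
N(Q, c) = (1 + Q)/(1 + c) (N(Q, c) = (Q + 1)/(c + 1) = (1 + Q)/(1 + c))
(-13 + N(u(3), 1*(-4)))**2 = (-13 + (1 + (8 + (1/2)*3))/(1 + 1*(-4)))**2 = (-13 + (1 + (8 + 3/2))/(1 - 4))**2 = (-13 + (1 + 19/2)/(-3))**2 = (-13 - 1/3*21/2)**2 = (-13 - 7/2)**2 = (-33/2)**2 = 1089/4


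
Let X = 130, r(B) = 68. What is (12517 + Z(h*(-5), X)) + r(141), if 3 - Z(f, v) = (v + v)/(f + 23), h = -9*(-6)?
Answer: 239192/19 ≈ 12589.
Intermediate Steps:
h = 54
Z(f, v) = 3 - 2*v/(23 + f) (Z(f, v) = 3 - (v + v)/(f + 23) = 3 - 2*v/(23 + f))
(12517 + Z(h*(-5), X)) + r(141) = (12517 + (69 - 2*130 + 3*(54*(-5)))/(23 + 54*(-5))) + 68 = (12517 + (69 - 260 + 3*(-270))/(23 - 270)) + 68 = (12517 + (69 - 260 - 810)/(-247)) + 68 = (12517 - 1/247*(-1001)) + 68 = (12517 + 77/19) + 68 = 237900/19 + 68 = 239192/19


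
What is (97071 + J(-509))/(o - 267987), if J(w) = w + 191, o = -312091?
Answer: -96753/580078 ≈ -0.16679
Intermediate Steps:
J(w) = 191 + w
(97071 + J(-509))/(o - 267987) = (97071 + (191 - 509))/(-312091 - 267987) = (97071 - 318)/(-580078) = 96753*(-1/580078) = -96753/580078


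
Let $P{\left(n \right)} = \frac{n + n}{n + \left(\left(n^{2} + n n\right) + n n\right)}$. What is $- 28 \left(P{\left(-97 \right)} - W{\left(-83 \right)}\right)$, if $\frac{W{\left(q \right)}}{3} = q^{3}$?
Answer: $- \frac{6964365632}{145} \approx -4.803 \cdot 10^{7}$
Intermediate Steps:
$W{\left(q \right)} = 3 q^{3}$
$P{\left(n \right)} = \frac{2 n}{n + 3 n^{2}}$ ($P{\left(n \right)} = \frac{2 n}{n + \left(\left(n^{2} + n^{2}\right) + n^{2}\right)} = \frac{2 n}{n + \left(2 n^{2} + n^{2}\right)} = \frac{2 n}{n + 3 n^{2}}$)
$- 28 \left(P{\left(-97 \right)} - W{\left(-83 \right)}\right) = - 28 \left(\frac{2}{1 + 3 \left(-97\right)} - 3 \left(-83\right)^{3}\right) = - 28 \left(\frac{2}{1 - 291} - 3 \left(-571787\right)\right) = - 28 \left(\frac{2}{-290} - -1715361\right) = - 28 \left(2 \left(- \frac{1}{290}\right) + 1715361\right) = - 28 \left(- \frac{1}{145} + 1715361\right) = \left(-28\right) \frac{248727344}{145} = - \frac{6964365632}{145}$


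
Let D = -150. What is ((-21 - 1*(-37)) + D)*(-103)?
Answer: 13802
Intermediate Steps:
((-21 - 1*(-37)) + D)*(-103) = ((-21 - 1*(-37)) - 150)*(-103) = ((-21 + 37) - 150)*(-103) = (16 - 150)*(-103) = -134*(-103) = 13802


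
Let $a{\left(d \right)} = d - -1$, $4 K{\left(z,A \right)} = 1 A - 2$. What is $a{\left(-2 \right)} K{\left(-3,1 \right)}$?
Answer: $\frac{1}{4} \approx 0.25$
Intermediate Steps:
$K{\left(z,A \right)} = - \frac{1}{2} + \frac{A}{4}$ ($K{\left(z,A \right)} = \frac{1 A - 2}{4} = \frac{A - 2}{4} = \frac{-2 + A}{4} = - \frac{1}{2} + \frac{A}{4}$)
$a{\left(d \right)} = 1 + d$ ($a{\left(d \right)} = d + 1 = 1 + d$)
$a{\left(-2 \right)} K{\left(-3,1 \right)} = \left(1 - 2\right) \left(- \frac{1}{2} + \frac{1}{4} \cdot 1\right) = - (- \frac{1}{2} + \frac{1}{4}) = \left(-1\right) \left(- \frac{1}{4}\right) = \frac{1}{4}$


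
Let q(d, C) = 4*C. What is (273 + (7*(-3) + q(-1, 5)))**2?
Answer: 73984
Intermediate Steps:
(273 + (7*(-3) + q(-1, 5)))**2 = (273 + (7*(-3) + 4*5))**2 = (273 + (-21 + 20))**2 = (273 - 1)**2 = 272**2 = 73984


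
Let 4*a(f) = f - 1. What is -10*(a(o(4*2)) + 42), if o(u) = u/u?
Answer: -420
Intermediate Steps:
o(u) = 1
a(f) = -¼ + f/4 (a(f) = (f - 1)/4 = (-1 + f)/4 = -¼ + f/4)
-10*(a(o(4*2)) + 42) = -10*((-¼ + (¼)*1) + 42) = -10*((-¼ + ¼) + 42) = -10*(0 + 42) = -10*42 = -420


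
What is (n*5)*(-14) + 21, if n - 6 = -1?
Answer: -329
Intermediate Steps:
n = 5 (n = 6 - 1 = 5)
(n*5)*(-14) + 21 = (5*5)*(-14) + 21 = 25*(-14) + 21 = -350 + 21 = -329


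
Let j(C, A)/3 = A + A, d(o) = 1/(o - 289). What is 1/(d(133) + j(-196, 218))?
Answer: 156/204047 ≈ 0.00076453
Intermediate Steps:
d(o) = 1/(-289 + o)
j(C, A) = 6*A (j(C, A) = 3*(A + A) = 3*(2*A) = 6*A)
1/(d(133) + j(-196, 218)) = 1/(1/(-289 + 133) + 6*218) = 1/(1/(-156) + 1308) = 1/(-1/156 + 1308) = 1/(204047/156) = 156/204047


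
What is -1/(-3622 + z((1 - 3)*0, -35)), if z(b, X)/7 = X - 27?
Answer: 1/4056 ≈ 0.00024655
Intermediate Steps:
z(b, X) = -189 + 7*X (z(b, X) = 7*(X - 27) = 7*(-27 + X) = -189 + 7*X)
-1/(-3622 + z((1 - 3)*0, -35)) = -1/(-3622 + (-189 + 7*(-35))) = -1/(-3622 + (-189 - 245)) = -1/(-3622 - 434) = -1/(-4056) = -1*(-1/4056) = 1/4056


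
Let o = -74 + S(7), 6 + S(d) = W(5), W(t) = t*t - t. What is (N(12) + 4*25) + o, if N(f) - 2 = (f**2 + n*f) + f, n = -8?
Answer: 102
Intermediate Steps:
W(t) = t**2 - t
S(d) = 14 (S(d) = -6 + 5*(-1 + 5) = -6 + 5*4 = -6 + 20 = 14)
o = -60 (o = -74 + 14 = -60)
N(f) = 2 + f**2 - 7*f (N(f) = 2 + ((f**2 - 8*f) + f) = 2 + (f**2 - 7*f) = 2 + f**2 - 7*f)
(N(12) + 4*25) + o = ((2 + 12**2 - 7*12) + 4*25) - 60 = ((2 + 144 - 84) + 100) - 60 = (62 + 100) - 60 = 162 - 60 = 102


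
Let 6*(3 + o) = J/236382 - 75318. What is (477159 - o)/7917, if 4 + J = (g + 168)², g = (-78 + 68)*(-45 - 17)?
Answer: 57879853820/935718147 ≈ 61.856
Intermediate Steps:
g = 620 (g = -10*(-62) = 620)
J = 620940 (J = -4 + (620 + 168)² = -4 + 788² = -4 + 620944 = 620940)
o = -1483954451/118191 (o = -3 + (620940/236382 - 75318)/6 = -3 + (620940*(1/236382) - 75318)/6 = -3 + (103490/39397 - 75318)/6 = -3 + (⅙)*(-2967199756/39397) = -3 - 1483599878/118191 = -1483954451/118191 ≈ -12556.)
(477159 - o)/7917 = (477159 - 1*(-1483954451/118191))/7917 = (477159 + 1483954451/118191)*(1/7917) = (57879853820/118191)*(1/7917) = 57879853820/935718147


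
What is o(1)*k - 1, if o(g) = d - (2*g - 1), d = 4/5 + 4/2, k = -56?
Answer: -509/5 ≈ -101.80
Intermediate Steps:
d = 14/5 (d = 4*(1/5) + 4*(1/2) = 4/5 + 2 = 14/5 ≈ 2.8000)
o(g) = 19/5 - 2*g (o(g) = 14/5 - (2*g - 1) = 14/5 - (-1 + 2*g) = 14/5 + (1 - 2*g) = 19/5 - 2*g)
o(1)*k - 1 = (19/5 - 2*1)*(-56) - 1 = (19/5 - 2)*(-56) - 1 = (9/5)*(-56) - 1 = -504/5 - 1 = -509/5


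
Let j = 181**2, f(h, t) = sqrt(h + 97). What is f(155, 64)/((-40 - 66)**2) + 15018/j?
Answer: 15018/32761 + 3*sqrt(7)/5618 ≈ 0.45982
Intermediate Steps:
f(h, t) = sqrt(97 + h)
j = 32761
f(155, 64)/((-40 - 66)**2) + 15018/j = sqrt(97 + 155)/((-40 - 66)**2) + 15018/32761 = sqrt(252)/((-106)**2) + 15018*(1/32761) = (6*sqrt(7))/11236 + 15018/32761 = (6*sqrt(7))*(1/11236) + 15018/32761 = 3*sqrt(7)/5618 + 15018/32761 = 15018/32761 + 3*sqrt(7)/5618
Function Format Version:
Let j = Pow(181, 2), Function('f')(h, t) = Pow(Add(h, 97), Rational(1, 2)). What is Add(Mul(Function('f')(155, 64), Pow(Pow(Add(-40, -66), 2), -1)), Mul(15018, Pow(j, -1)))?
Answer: Add(Rational(15018, 32761), Mul(Rational(3, 5618), Pow(7, Rational(1, 2)))) ≈ 0.45982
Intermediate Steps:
Function('f')(h, t) = Pow(Add(97, h), Rational(1, 2))
j = 32761
Add(Mul(Function('f')(155, 64), Pow(Pow(Add(-40, -66), 2), -1)), Mul(15018, Pow(j, -1))) = Add(Mul(Pow(Add(97, 155), Rational(1, 2)), Pow(Pow(Add(-40, -66), 2), -1)), Mul(15018, Pow(32761, -1))) = Add(Mul(Pow(252, Rational(1, 2)), Pow(Pow(-106, 2), -1)), Mul(15018, Rational(1, 32761))) = Add(Mul(Mul(6, Pow(7, Rational(1, 2))), Pow(11236, -1)), Rational(15018, 32761)) = Add(Mul(Mul(6, Pow(7, Rational(1, 2))), Rational(1, 11236)), Rational(15018, 32761)) = Add(Mul(Rational(3, 5618), Pow(7, Rational(1, 2))), Rational(15018, 32761)) = Add(Rational(15018, 32761), Mul(Rational(3, 5618), Pow(7, Rational(1, 2))))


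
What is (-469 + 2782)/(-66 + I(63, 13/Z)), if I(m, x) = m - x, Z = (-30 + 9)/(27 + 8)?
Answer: 6939/56 ≈ 123.91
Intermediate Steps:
Z = -3/5 (Z = -21/35 = -21*1/35 = -3/5 ≈ -0.60000)
(-469 + 2782)/(-66 + I(63, 13/Z)) = (-469 + 2782)/(-66 + (63 - 13/(-3/5))) = 2313/(-66 + (63 - 13*(-5)/3)) = 2313/(-66 + (63 - 1*(-65/3))) = 2313/(-66 + (63 + 65/3)) = 2313/(-66 + 254/3) = 2313/(56/3) = 2313*(3/56) = 6939/56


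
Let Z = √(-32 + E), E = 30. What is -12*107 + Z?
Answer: -1284 + I*√2 ≈ -1284.0 + 1.4142*I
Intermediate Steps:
Z = I*√2 (Z = √(-32 + 30) = √(-2) = I*√2 ≈ 1.4142*I)
-12*107 + Z = -12*107 + I*√2 = -1284 + I*√2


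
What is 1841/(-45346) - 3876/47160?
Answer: -781496/6364635 ≈ -0.12279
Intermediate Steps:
1841/(-45346) - 3876/47160 = 1841*(-1/45346) - 3876*1/47160 = -263/6478 - 323/3930 = -781496/6364635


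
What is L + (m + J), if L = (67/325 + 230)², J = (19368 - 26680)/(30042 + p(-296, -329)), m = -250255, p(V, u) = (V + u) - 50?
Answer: -47067681811474/238606875 ≈ -1.9726e+5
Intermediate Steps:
p(V, u) = -50 + V + u
J = -7312/29367 (J = (19368 - 26680)/(30042 + (-50 - 296 - 329)) = -7312/(30042 - 675) = -7312/29367 ≈ -0.24899)
L = 5597583489/105625 (L = (67*(1/325) + 230)² = (67/325 + 230)² = (74817/325)² = 5597583489/105625 ≈ 52995.)
L + (m + J) = 5597583489/105625 + (-250255 - 7312/29367) = 5597583489/105625 - 7349245897/29367 = -47067681811474/238606875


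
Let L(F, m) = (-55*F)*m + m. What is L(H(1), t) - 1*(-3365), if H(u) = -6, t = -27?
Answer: -5572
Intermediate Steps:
L(F, m) = m - 55*F*m (L(F, m) = -55*F*m + m = m - 55*F*m)
L(H(1), t) - 1*(-3365) = -27*(1 - 55*(-6)) - 1*(-3365) = -27*(1 + 330) + 3365 = -27*331 + 3365 = -8937 + 3365 = -5572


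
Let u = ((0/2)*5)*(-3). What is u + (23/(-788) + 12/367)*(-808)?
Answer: -205030/72299 ≈ -2.8359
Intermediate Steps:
u = 0 (u = ((0*(½))*5)*(-3) = (0*5)*(-3) = 0*(-3) = 0)
u + (23/(-788) + 12/367)*(-808) = 0 + (23/(-788) + 12/367)*(-808) = 0 + (23*(-1/788) + 12*(1/367))*(-808) = 0 + (-23/788 + 12/367)*(-808) = 0 + (1015/289196)*(-808) = 0 - 205030/72299 = -205030/72299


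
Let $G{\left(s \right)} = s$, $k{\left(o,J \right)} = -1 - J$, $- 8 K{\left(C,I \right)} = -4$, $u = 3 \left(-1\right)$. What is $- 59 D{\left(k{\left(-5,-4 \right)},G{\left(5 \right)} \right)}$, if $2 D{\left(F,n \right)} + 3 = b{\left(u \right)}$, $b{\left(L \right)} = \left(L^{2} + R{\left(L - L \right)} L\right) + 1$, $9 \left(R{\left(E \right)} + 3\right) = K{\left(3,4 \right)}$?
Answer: $- \frac{5605}{12} \approx -467.08$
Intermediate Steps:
$u = -3$
$K{\left(C,I \right)} = \frac{1}{2}$ ($K{\left(C,I \right)} = \left(- \frac{1}{8}\right) \left(-4\right) = \frac{1}{2}$)
$R{\left(E \right)} = - \frac{53}{18}$ ($R{\left(E \right)} = -3 + \frac{1}{9} \cdot \frac{1}{2} = -3 + \frac{1}{18} = - \frac{53}{18}$)
$b{\left(L \right)} = 1 + L^{2} - \frac{53 L}{18}$ ($b{\left(L \right)} = \left(L^{2} - \frac{53 L}{18}\right) + 1 = 1 + L^{2} - \frac{53 L}{18}$)
$D{\left(F,n \right)} = \frac{95}{12}$ ($D{\left(F,n \right)} = - \frac{3}{2} + \frac{1 + \left(-3\right)^{2} - - \frac{53}{6}}{2} = - \frac{3}{2} + \frac{1 + 9 + \frac{53}{6}}{2} = - \frac{3}{2} + \frac{1}{2} \cdot \frac{113}{6} = - \frac{3}{2} + \frac{113}{12} = \frac{95}{12}$)
$- 59 D{\left(k{\left(-5,-4 \right)},G{\left(5 \right)} \right)} = \left(-59\right) \frac{95}{12} = - \frac{5605}{12}$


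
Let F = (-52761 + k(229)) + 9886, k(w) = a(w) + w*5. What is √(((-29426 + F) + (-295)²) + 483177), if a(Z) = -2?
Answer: 2*√124761 ≈ 706.43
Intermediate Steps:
k(w) = -2 + 5*w (k(w) = -2 + w*5 = -2 + 5*w)
F = -41732 (F = (-52761 + (-2 + 5*229)) + 9886 = (-52761 + (-2 + 1145)) + 9886 = (-52761 + 1143) + 9886 = -51618 + 9886 = -41732)
√(((-29426 + F) + (-295)²) + 483177) = √(((-29426 - 41732) + (-295)²) + 483177) = √((-71158 + 87025) + 483177) = √(15867 + 483177) = √499044 = 2*√124761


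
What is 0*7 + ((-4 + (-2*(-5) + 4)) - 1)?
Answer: 9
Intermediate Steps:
0*7 + ((-4 + (-2*(-5) + 4)) - 1) = 0 + ((-4 + (10 + 4)) - 1) = 0 + ((-4 + 14) - 1) = 0 + (10 - 1) = 0 + 9 = 9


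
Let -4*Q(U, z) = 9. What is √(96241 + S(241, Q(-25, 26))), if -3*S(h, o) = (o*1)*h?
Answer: √385687/2 ≈ 310.52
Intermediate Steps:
Q(U, z) = -9/4 (Q(U, z) = -¼*9 = -9/4)
S(h, o) = -h*o/3 (S(h, o) = -o*1*h/3 = -o*h/3 = -h*o/3)
√(96241 + S(241, Q(-25, 26))) = √(96241 - ⅓*241*(-9/4)) = √(96241 + 723/4) = √(385687/4) = √385687/2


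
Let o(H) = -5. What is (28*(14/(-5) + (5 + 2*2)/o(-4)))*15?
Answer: -1932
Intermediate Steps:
(28*(14/(-5) + (5 + 2*2)/o(-4)))*15 = (28*(14/(-5) + (5 + 2*2)/(-5)))*15 = (28*(14*(-1/5) + (5 + 4)*(-1/5)))*15 = (28*(-14/5 + 9*(-1/5)))*15 = (28*(-14/5 - 9/5))*15 = (28*(-23/5))*15 = -644/5*15 = -1932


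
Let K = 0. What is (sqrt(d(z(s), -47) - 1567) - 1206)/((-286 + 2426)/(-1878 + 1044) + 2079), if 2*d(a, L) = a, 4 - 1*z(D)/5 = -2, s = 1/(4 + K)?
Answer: -502902/865873 + 1668*I*sqrt(97)/865873 ≈ -0.5808 + 0.018973*I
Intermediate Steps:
s = 1/4 (s = 1/(4 + 0) = 1/4 ≈ 0.25000)
z(D) = 30 (z(D) = 20 - 5*(-2) = 20 + 10 = 30)
d(a, L) = a/2
(sqrt(d(z(s), -47) - 1567) - 1206)/((-286 + 2426)/(-1878 + 1044) + 2079) = (sqrt((1/2)*30 - 1567) - 1206)/((-286 + 2426)/(-1878 + 1044) + 2079) = (sqrt(15 - 1567) - 1206)/(2140/(-834) + 2079) = (sqrt(-1552) - 1206)/(2140*(-1/834) + 2079) = (4*I*sqrt(97) - 1206)/(-1070/417 + 2079) = (-1206 + 4*I*sqrt(97))/(865873/417) = (-1206 + 4*I*sqrt(97))*(417/865873) = -502902/865873 + 1668*I*sqrt(97)/865873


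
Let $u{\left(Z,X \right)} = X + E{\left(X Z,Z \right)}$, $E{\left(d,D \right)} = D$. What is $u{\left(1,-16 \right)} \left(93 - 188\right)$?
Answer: $1425$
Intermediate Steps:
$u{\left(Z,X \right)} = X + Z$
$u{\left(1,-16 \right)} \left(93 - 188\right) = \left(-16 + 1\right) \left(93 - 188\right) = \left(-15\right) \left(-95\right) = 1425$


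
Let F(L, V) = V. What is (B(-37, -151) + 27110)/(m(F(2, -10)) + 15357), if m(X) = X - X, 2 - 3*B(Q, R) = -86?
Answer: 81418/46071 ≈ 1.7672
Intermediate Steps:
B(Q, R) = 88/3 (B(Q, R) = ⅔ - ⅓*(-86) = ⅔ + 86/3 = 88/3)
m(X) = 0
(B(-37, -151) + 27110)/(m(F(2, -10)) + 15357) = (88/3 + 27110)/(0 + 15357) = (81418/3)/15357 = (81418/3)*(1/15357) = 81418/46071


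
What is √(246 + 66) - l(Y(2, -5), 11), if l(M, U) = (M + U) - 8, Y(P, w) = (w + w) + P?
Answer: 5 + 2*√78 ≈ 22.664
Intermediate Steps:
Y(P, w) = P + 2*w (Y(P, w) = 2*w + P = P + 2*w)
l(M, U) = -8 + M + U
√(246 + 66) - l(Y(2, -5), 11) = √(246 + 66) - (-8 + (2 + 2*(-5)) + 11) = √312 - (-8 + (2 - 10) + 11) = 2*√78 - (-8 - 8 + 11) = 2*√78 - 1*(-5) = 2*√78 + 5 = 5 + 2*√78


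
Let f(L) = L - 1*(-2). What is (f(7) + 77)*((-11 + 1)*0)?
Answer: 0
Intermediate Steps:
f(L) = 2 + L (f(L) = L + 2 = 2 + L)
(f(7) + 77)*((-11 + 1)*0) = ((2 + 7) + 77)*((-11 + 1)*0) = (9 + 77)*(-10*0) = 86*0 = 0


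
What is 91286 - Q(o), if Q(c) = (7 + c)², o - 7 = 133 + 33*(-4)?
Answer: 91061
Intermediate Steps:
o = 8 (o = 7 + (133 + 33*(-4)) = 7 + (133 - 132) = 7 + 1 = 8)
91286 - Q(o) = 91286 - (7 + 8)² = 91286 - 1*15² = 91286 - 1*225 = 91286 - 225 = 91061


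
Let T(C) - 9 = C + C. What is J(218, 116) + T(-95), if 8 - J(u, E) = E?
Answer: -289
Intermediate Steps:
T(C) = 9 + 2*C (T(C) = 9 + (C + C) = 9 + 2*C)
J(u, E) = 8 - E
J(218, 116) + T(-95) = (8 - 1*116) + (9 + 2*(-95)) = (8 - 116) + (9 - 190) = -108 - 181 = -289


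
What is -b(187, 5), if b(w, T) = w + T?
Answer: -192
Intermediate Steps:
b(w, T) = T + w
-b(187, 5) = -(5 + 187) = -1*192 = -192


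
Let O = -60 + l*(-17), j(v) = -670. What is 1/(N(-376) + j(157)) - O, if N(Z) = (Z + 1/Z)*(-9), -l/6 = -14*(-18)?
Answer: -26169009236/1020473 ≈ -25644.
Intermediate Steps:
l = -1512 (l = -(-84)*(-18) = -6*252 = -1512)
N(Z) = -9*Z - 9/Z (N(Z) = (Z + 1/Z)*(-9) = -9*Z - 9/Z)
O = 25644 (O = -60 - 1512*(-17) = -60 + 25704 = 25644)
1/(N(-376) + j(157)) - O = 1/((-9*(-376) - 9/(-376)) - 670) - 1*25644 = 1/((3384 - 9*(-1/376)) - 670) - 25644 = 1/((3384 + 9/376) - 670) - 25644 = 1/(1272393/376 - 670) - 25644 = 1/(1020473/376) - 25644 = 376/1020473 - 25644 = -26169009236/1020473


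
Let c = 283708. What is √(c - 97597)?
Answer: 3*√20679 ≈ 431.41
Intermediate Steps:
√(c - 97597) = √(283708 - 97597) = √186111 = 3*√20679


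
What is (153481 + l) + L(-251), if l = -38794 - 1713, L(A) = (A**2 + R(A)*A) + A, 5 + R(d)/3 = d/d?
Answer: 178736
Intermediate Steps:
R(d) = -12 (R(d) = -15 + 3*(d/d) = -15 + 3*1 = -15 + 3 = -12)
L(A) = A**2 - 11*A (L(A) = (A**2 - 12*A) + A = A**2 - 11*A)
l = -40507
(153481 + l) + L(-251) = (153481 - 40507) - 251*(-11 - 251) = 112974 - 251*(-262) = 112974 + 65762 = 178736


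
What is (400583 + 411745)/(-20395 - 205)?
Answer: -101541/2575 ≈ -39.433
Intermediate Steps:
(400583 + 411745)/(-20395 - 205) = 812328/(-20600) = 812328*(-1/20600) = -101541/2575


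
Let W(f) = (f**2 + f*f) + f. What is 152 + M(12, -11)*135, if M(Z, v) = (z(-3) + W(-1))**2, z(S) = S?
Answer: 692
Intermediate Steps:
W(f) = f + 2*f**2 (W(f) = (f**2 + f**2) + f = 2*f**2 + f = f + 2*f**2)
M(Z, v) = 4 (M(Z, v) = (-3 - (1 + 2*(-1)))**2 = (-3 - (1 - 2))**2 = (-3 - 1*(-1))**2 = (-3 + 1)**2 = (-2)**2 = 4)
152 + M(12, -11)*135 = 152 + 4*135 = 152 + 540 = 692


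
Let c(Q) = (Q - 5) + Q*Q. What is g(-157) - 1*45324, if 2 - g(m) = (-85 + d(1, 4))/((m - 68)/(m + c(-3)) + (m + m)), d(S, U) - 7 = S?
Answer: -736622470/16253 ≈ -45322.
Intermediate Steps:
c(Q) = -5 + Q + Q**2 (c(Q) = (-5 + Q) + Q**2 = -5 + Q + Q**2)
d(S, U) = 7 + S
g(m) = 2 + 77/(2*m + (-68 + m)/(1 + m)) (g(m) = 2 - (-85 + (7 + 1))/((m - 68)/(m + (-5 - 3 + (-3)**2)) + (m + m)) = 2 - (-85 + 8)/((-68 + m)/(m + (-5 - 3 + 9)) + 2*m) = 2 - (-77)/((-68 + m)/(m + 1) + 2*m) = 2 - (-77)/((-68 + m)/(1 + m) + 2*m) = 2 - (-77)/(2*m + (-68 + m)/(1 + m)) = 2 + 77/(2*m + (-68 + m)/(1 + m)))
g(-157) - 1*45324 = (-59 + 4*(-157)**2 + 83*(-157))/(-68 + 2*(-157)**2 + 3*(-157)) - 1*45324 = (-59 + 4*24649 - 13031)/(-68 + 2*24649 - 471) - 45324 = (-59 + 98596 - 13031)/(-68 + 49298 - 471) - 45324 = 85506/48759 - 45324 = (1/48759)*85506 - 45324 = 28502/16253 - 45324 = -736622470/16253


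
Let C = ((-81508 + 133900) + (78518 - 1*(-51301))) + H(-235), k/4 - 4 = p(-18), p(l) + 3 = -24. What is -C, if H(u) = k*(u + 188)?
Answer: -186535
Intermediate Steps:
p(l) = -27 (p(l) = -3 - 24 = -27)
k = -92 (k = 16 + 4*(-27) = 16 - 108 = -92)
H(u) = -17296 - 92*u (H(u) = -92*(u + 188) = -92*(188 + u) = -17296 - 92*u)
C = 186535 (C = ((-81508 + 133900) + (78518 - 1*(-51301))) + (-17296 - 92*(-235)) = (52392 + (78518 + 51301)) + (-17296 + 21620) = (52392 + 129819) + 4324 = 182211 + 4324 = 186535)
-C = -1*186535 = -186535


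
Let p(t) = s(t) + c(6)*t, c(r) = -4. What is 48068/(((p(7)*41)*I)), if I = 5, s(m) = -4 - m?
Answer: -48068/7995 ≈ -6.0123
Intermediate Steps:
p(t) = -4 - 5*t (p(t) = (-4 - t) - 4*t = -4 - 5*t)
48068/(((p(7)*41)*I)) = 48068/((((-4 - 5*7)*41)*5)) = 48068/((((-4 - 35)*41)*5)) = 48068/((-39*41*5)) = 48068/((-1599*5)) = 48068/(-7995) = 48068*(-1/7995) = -48068/7995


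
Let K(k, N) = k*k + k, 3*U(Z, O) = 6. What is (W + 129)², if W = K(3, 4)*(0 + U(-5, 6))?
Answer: 23409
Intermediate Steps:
U(Z, O) = 2 (U(Z, O) = (⅓)*6 = 2)
K(k, N) = k + k² (K(k, N) = k² + k = k + k²)
W = 24 (W = (3*(1 + 3))*(0 + 2) = (3*4)*2 = 12*2 = 24)
(W + 129)² = (24 + 129)² = 153² = 23409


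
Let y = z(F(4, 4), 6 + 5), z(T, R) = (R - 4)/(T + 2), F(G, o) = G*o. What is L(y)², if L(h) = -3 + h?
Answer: 2209/324 ≈ 6.8179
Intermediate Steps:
z(T, R) = (-4 + R)/(2 + T)
y = 7/18 (y = (-4 + (6 + 5))/(2 + 4*4) = (-4 + 11)/(2 + 16) = 7/18 ≈ 0.38889)
L(y)² = (-3 + 7/18)² = (-47/18)² = 2209/324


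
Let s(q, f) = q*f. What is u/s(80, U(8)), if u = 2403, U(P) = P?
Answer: 2403/640 ≈ 3.7547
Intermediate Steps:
s(q, f) = f*q
u/s(80, U(8)) = 2403/((8*80)) = 2403/640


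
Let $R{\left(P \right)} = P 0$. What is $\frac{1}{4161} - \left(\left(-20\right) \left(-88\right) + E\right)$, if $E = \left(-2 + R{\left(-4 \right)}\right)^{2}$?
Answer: $- \frac{7340003}{4161} \approx -1764.0$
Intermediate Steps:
$R{\left(P \right)} = 0$
$E = 4$ ($E = \left(-2 + 0\right)^{2} = \left(-2\right)^{2} = 4$)
$\frac{1}{4161} - \left(\left(-20\right) \left(-88\right) + E\right) = \frac{1}{4161} - \left(\left(-20\right) \left(-88\right) + 4\right) = \frac{1}{4161} - \left(1760 + 4\right) = \frac{1}{4161} - 1764 = - \frac{7340003}{4161}$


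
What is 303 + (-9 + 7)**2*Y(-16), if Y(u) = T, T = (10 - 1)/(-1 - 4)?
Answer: 1479/5 ≈ 295.80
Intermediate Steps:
T = -9/5 (T = 9/(-5) = 9*(-1/5) = -9/5 ≈ -1.8000)
Y(u) = -9/5
303 + (-9 + 7)**2*Y(-16) = 303 + (-9 + 7)**2*(-9/5) = 303 + (-2)**2*(-9/5) = 303 + 4*(-9/5) = 303 - 36/5 = 1479/5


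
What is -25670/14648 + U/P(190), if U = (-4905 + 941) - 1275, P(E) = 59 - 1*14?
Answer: -38948011/329580 ≈ -118.17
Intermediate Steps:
P(E) = 45 (P(E) = 59 - 14 = 45)
U = -5239 (U = -3964 - 1275 = -5239)
-25670/14648 + U/P(190) = -25670/14648 - 5239/45 = -25670*1/14648 - 5239*1/45 = -12835/7324 - 5239/45 = -38948011/329580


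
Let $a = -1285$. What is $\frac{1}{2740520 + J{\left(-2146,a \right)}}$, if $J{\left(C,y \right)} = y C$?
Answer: $\frac{1}{5498130} \approx 1.8188 \cdot 10^{-7}$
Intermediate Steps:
$J{\left(C,y \right)} = C y$
$\frac{1}{2740520 + J{\left(-2146,a \right)}} = \frac{1}{2740520 - -2757610} = \frac{1}{2740520 + 2757610} = \frac{1}{5498130}$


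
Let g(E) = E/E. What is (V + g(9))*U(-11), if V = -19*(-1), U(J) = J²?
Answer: 2420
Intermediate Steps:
g(E) = 1
V = 19
(V + g(9))*U(-11) = (19 + 1)*(-11)² = 20*121 = 2420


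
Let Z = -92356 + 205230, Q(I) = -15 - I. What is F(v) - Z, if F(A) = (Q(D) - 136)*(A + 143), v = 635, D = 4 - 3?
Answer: -231130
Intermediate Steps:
D = 1
Z = 112874
F(A) = -21736 - 152*A (F(A) = ((-15 - 1*1) - 136)*(A + 143) = ((-15 - 1) - 136)*(143 + A) = (-16 - 136)*(143 + A) = -152*(143 + A) = -21736 - 152*A)
F(v) - Z = (-21736 - 152*635) - 1*112874 = (-21736 - 96520) - 112874 = -118256 - 112874 = -231130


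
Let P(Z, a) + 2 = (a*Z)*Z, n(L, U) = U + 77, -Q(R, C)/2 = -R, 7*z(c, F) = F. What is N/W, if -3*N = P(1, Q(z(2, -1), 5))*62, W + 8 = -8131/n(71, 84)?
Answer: -22816/28257 ≈ -0.80745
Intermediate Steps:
z(c, F) = F/7
Q(R, C) = 2*R (Q(R, C) = -(-2)*R = 2*R)
n(L, U) = 77 + U
P(Z, a) = -2 + a*Z² (P(Z, a) = -2 + (a*Z)*Z = -2 + (Z*a)*Z = -2 + a*Z²)
W = -9419/161 (W = -8 - 8131/(77 + 84) = -8 - 8131/161 = -9419/161 ≈ -58.503)
N = 992/21 (N = -(-2 + (2*((⅐)*(-1)))*1²)*62/3 = -(-2 + (2*(-⅐))*1)*62/3 = -(-2 - 2/7*1)*62/3 = -(-2 - 2/7)*62/3 = -(-16)*62/21 = -⅓*(-992/7) = 992/21 ≈ 47.238)
N/W = 992/(21*(-9419/161)) = (992/21)*(-161/9419) = -22816/28257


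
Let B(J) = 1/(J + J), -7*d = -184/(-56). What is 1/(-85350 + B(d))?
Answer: -46/3926149 ≈ -1.1716e-5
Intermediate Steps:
d = -23/49 (d = -(-184)/(7*(-56)) = -(-184)*(-1)/(7*56) = -1/7*23/7 = -23/49 ≈ -0.46939)
B(J) = 1/(2*J)
1/(-85350 + B(d)) = 1/(-85350 + 1/(2*(-23/49))) = 1/(-85350 + (1/2)*(-49/23)) = 1/(-85350 - 49/46) = 1/(-3926149/46) = -46/3926149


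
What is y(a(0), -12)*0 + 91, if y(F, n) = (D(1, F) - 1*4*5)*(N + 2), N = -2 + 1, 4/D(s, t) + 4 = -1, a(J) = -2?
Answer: 91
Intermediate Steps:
D(s, t) = -⅘ (D(s, t) = 4/(-4 - 1) = 4/(-5) = 4*(-⅕) = -⅘)
N = -1
y(F, n) = -104/5 (y(F, n) = (-⅘ - 1*4*5)*(-1 + 2) = (-⅘ - 4*5)*1 = (-⅘ - 20)*1 = -104/5*1 = -104/5)
y(a(0), -12)*0 + 91 = -104/5*0 + 91 = 0 + 91 = 91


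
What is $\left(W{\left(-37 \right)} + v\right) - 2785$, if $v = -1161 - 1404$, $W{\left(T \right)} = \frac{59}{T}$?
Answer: $- \frac{198009}{37} \approx -5351.6$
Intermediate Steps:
$v = -2565$
$\left(W{\left(-37 \right)} + v\right) - 2785 = \left(\frac{59}{-37} - 2565\right) - 2785 = \left(59 \left(- \frac{1}{37}\right) - 2565\right) - 2785 = \left(- \frac{59}{37} - 2565\right) - 2785 = - \frac{94964}{37} - 2785 = - \frac{198009}{37}$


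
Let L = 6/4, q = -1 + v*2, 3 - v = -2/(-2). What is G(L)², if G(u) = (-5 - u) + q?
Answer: 49/4 ≈ 12.250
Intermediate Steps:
v = 2 (v = 3 - (-2)/(-2) = 3 - (-2)*(-1)/2 = 3 - 1*1 = 3 - 1 = 2)
q = 3 (q = -1 + 2*2 = -1 + 4 = 3)
L = 3/2 (L = 6*(¼) = 3/2 ≈ 1.5000)
G(u) = -2 - u (G(u) = (-5 - u) + 3 = -2 - u)
G(L)² = (-2 - 1*3/2)² = (-2 - 3/2)² = (-7/2)² = 49/4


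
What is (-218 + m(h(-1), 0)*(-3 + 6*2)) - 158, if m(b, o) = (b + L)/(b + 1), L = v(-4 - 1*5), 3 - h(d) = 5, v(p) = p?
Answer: -277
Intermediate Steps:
h(d) = -2 (h(d) = 3 - 1*5 = 3 - 5 = -2)
L = -9 (L = -4 - 1*5 = -4 - 5 = -9)
m(b, o) = (-9 + b)/(1 + b) (m(b, o) = (b - 9)/(b + 1) = (-9 + b)/(1 + b))
(-218 + m(h(-1), 0)*(-3 + 6*2)) - 158 = (-218 + ((-9 - 2)/(1 - 2))*(-3 + 6*2)) - 158 = (-218 + (-11/(-1))*(-3 + 12)) - 158 = (-218 - 1*(-11)*9) - 158 = (-218 + 11*9) - 158 = (-218 + 99) - 158 = -119 - 158 = -277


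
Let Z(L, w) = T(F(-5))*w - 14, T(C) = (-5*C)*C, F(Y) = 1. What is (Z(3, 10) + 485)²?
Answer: 177241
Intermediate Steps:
T(C) = -5*C²
Z(L, w) = -14 - 5*w (Z(L, w) = (-5*1²)*w - 14 = (-5*1)*w - 14 = -5*w - 14 = -14 - 5*w)
(Z(3, 10) + 485)² = ((-14 - 5*10) + 485)² = ((-14 - 50) + 485)² = (-64 + 485)² = 421² = 177241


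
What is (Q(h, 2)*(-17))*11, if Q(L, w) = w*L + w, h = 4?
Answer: -1870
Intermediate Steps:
Q(L, w) = w + L*w (Q(L, w) = L*w + w = w + L*w)
(Q(h, 2)*(-17))*11 = ((2*(1 + 4))*(-17))*11 = ((2*5)*(-17))*11 = (10*(-17))*11 = -170*11 = -1870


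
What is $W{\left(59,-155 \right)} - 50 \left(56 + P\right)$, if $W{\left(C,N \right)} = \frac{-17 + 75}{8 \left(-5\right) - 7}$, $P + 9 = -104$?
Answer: $\frac{133892}{47} \approx 2848.8$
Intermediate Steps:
$P = -113$ ($P = -9 - 104 = -113$)
$W{\left(C,N \right)} = - \frac{58}{47}$ ($W{\left(C,N \right)} = \frac{58}{-40 - 7} = \frac{58}{-47} = 58 \left(- \frac{1}{47}\right) = - \frac{58}{47}$)
$W{\left(59,-155 \right)} - 50 \left(56 + P\right) = - \frac{58}{47} - 50 \left(56 - 113\right) = - \frac{58}{47} - -2850 = - \frac{58}{47} + 2850 = \frac{133892}{47}$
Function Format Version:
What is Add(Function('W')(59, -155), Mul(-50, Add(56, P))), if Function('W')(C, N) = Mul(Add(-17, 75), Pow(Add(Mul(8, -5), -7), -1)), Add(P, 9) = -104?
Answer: Rational(133892, 47) ≈ 2848.8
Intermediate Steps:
P = -113 (P = Add(-9, -104) = -113)
Function('W')(C, N) = Rational(-58, 47) (Function('W')(C, N) = Mul(58, Pow(Add(-40, -7), -1)) = Mul(58, Pow(-47, -1)) = Mul(58, Rational(-1, 47)) = Rational(-58, 47))
Add(Function('W')(59, -155), Mul(-50, Add(56, P))) = Add(Rational(-58, 47), Mul(-50, Add(56, -113))) = Add(Rational(-58, 47), Mul(-50, -57)) = Add(Rational(-58, 47), 2850) = Rational(133892, 47)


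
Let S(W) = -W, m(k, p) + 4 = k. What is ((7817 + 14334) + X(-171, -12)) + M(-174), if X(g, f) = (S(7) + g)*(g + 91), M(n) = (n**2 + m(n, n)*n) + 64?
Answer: 97703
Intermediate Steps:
m(k, p) = -4 + k
M(n) = 64 + n**2 + n*(-4 + n) (M(n) = (n**2 + (-4 + n)*n) + 64 = (n**2 + n*(-4 + n)) + 64 = 64 + n**2 + n*(-4 + n))
X(g, f) = (-7 + g)*(91 + g) (X(g, f) = (-1*7 + g)*(g + 91) = (-7 + g)*(91 + g))
((7817 + 14334) + X(-171, -12)) + M(-174) = ((7817 + 14334) + (-637 + (-171)**2 + 84*(-171))) + (64 + (-174)**2 - 174*(-4 - 174)) = (22151 + (-637 + 29241 - 14364)) + (64 + 30276 - 174*(-178)) = (22151 + 14240) + (64 + 30276 + 30972) = 36391 + 61312 = 97703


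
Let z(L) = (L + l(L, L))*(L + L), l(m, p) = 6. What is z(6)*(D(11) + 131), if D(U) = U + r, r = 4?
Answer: 21024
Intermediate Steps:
z(L) = 2*L*(6 + L) (z(L) = (L + 6)*(L + L) = (6 + L)*(2*L) = 2*L*(6 + L))
D(U) = 4 + U (D(U) = U + 4 = 4 + U)
z(6)*(D(11) + 131) = (2*6*(6 + 6))*((4 + 11) + 131) = (2*6*12)*(15 + 131) = 144*146 = 21024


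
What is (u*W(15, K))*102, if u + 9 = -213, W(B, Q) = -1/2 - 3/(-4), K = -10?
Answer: -5661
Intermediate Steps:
W(B, Q) = ¼ (W(B, Q) = -1*½ - 3*(-¼) = -½ + ¾ = ¼)
u = -222 (u = -9 - 213 = -222)
(u*W(15, K))*102 = -222*¼*102 = -111/2*102 = -5661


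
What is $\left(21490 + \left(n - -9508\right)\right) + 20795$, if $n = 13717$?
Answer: $65510$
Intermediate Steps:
$\left(21490 + \left(n - -9508\right)\right) + 20795 = \left(21490 + \left(13717 - -9508\right)\right) + 20795 = \left(21490 + \left(13717 + 9508\right)\right) + 20795 = \left(21490 + 23225\right) + 20795 = 44715 + 20795 = 65510$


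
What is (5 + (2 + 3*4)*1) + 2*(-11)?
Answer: -3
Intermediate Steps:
(5 + (2 + 3*4)*1) + 2*(-11) = (5 + (2 + 12)*1) - 22 = (5 + 14*1) - 22 = (5 + 14) - 22 = 19 - 22 = -3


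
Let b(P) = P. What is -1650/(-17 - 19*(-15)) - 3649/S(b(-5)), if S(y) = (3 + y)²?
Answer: -246133/268 ≈ -918.41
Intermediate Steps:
-1650/(-17 - 19*(-15)) - 3649/S(b(-5)) = -1650/(-17 - 19*(-15)) - 3649/(3 - 5)² = -1650/(-17 + 285) - 3649/((-2)²) = -1650/268 - 3649/4 = -1650*1/268 - 3649*¼ = -825/134 - 3649/4 = -246133/268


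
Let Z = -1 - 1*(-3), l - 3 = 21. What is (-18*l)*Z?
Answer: -864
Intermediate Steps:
l = 24 (l = 3 + 21 = 24)
Z = 2 (Z = -1 + 3 = 2)
(-18*l)*Z = -18*24*2 = -432*2 = -864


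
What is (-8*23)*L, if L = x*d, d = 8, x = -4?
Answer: 5888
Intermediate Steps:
L = -32 (L = -4*8 = -32)
(-8*23)*L = -8*23*(-32) = -184*(-32) = 5888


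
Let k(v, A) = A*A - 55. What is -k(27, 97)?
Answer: -9354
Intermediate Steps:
k(v, A) = -55 + A² (k(v, A) = A² - 55 = -55 + A²)
-k(27, 97) = -(-55 + 97²) = -(-55 + 9409) = -1*9354 = -9354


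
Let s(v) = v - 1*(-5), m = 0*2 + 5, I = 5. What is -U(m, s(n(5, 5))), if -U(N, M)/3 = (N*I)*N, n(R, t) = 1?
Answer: 375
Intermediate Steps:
m = 5 (m = 0 + 5 = 5)
s(v) = 5 + v (s(v) = v + 5 = 5 + v)
U(N, M) = -15*N**2 (U(N, M) = -3*N*5*N = -3*5*N*N = -15*N**2)
-U(m, s(n(5, 5))) = -(-15)*5**2 = -(-15)*25 = -1*(-375) = 375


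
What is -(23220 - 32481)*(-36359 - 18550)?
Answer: -508512249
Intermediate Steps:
-(23220 - 32481)*(-36359 - 18550) = -(-9261)*(-54909) = -1*508512249 = -508512249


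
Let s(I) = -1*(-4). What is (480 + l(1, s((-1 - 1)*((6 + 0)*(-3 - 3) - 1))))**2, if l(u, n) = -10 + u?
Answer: 221841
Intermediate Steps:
s(I) = 4
(480 + l(1, s((-1 - 1)*((6 + 0)*(-3 - 3) - 1))))**2 = (480 + (-10 + 1))**2 = (480 - 9)**2 = 471**2 = 221841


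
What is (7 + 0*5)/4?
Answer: 7/4 ≈ 1.7500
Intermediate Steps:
(7 + 0*5)/4 = (7 + 0)*(1/4) = 7*(1/4) = 7/4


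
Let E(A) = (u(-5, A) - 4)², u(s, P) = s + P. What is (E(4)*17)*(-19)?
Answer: -8075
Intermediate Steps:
u(s, P) = P + s
E(A) = (-9 + A)² (E(A) = ((A - 5) - 4)² = ((-5 + A) - 4)² = (-9 + A)²)
(E(4)*17)*(-19) = ((-9 + 4)²*17)*(-19) = ((-5)²*17)*(-19) = (25*17)*(-19) = 425*(-19) = -8075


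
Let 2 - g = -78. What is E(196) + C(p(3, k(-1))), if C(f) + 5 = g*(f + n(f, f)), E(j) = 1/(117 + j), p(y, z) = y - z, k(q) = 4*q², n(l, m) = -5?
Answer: -151804/313 ≈ -485.00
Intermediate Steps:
g = 80 (g = 2 - 1*(-78) = 2 + 78 = 80)
C(f) = -405 + 80*f (C(f) = -5 + 80*(f - 5) = -5 + 80*(-5 + f) = -5 + (-400 + 80*f) = -405 + 80*f)
E(196) + C(p(3, k(-1))) = 1/(117 + 196) + (-405 + 80*(3 - 4*(-1)²)) = 1/313 + (-405 + 80*(3 - 4)) = 1/313 + (-405 + 80*(-1)) = 1/313 + (-405 - 80) = 1/313 - 485 = -151804/313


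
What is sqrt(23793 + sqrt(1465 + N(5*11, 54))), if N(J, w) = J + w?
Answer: sqrt(23793 + sqrt(1574)) ≈ 154.38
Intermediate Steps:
sqrt(23793 + sqrt(1465 + N(5*11, 54))) = sqrt(23793 + sqrt(1465 + (5*11 + 54))) = sqrt(23793 + sqrt(1465 + (55 + 54))) = sqrt(23793 + sqrt(1465 + 109)) = sqrt(23793 + sqrt(1574))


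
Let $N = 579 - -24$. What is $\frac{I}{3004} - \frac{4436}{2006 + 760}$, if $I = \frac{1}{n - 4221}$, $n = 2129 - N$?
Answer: $- \frac{17956441423}{11196463740} \approx -1.6038$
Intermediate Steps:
$N = 603$ ($N = 579 + 24 = 603$)
$n = 1526$ ($n = 2129 - 603 = 1526$)
$I = - \frac{1}{2695}$ ($I = \frac{1}{1526 - 4221} = \frac{1}{-2695} = - \frac{1}{2695} \approx -0.00037106$)
$\frac{I}{3004} - \frac{4436}{2006 + 760} = - \frac{1}{2695 \cdot 3004} - \frac{4436}{2006 + 760} = \left(- \frac{1}{2695}\right) \frac{1}{3004} - \frac{4436}{2766} = - \frac{1}{8095780} - \frac{2218}{1383} = - \frac{17956441423}{11196463740}$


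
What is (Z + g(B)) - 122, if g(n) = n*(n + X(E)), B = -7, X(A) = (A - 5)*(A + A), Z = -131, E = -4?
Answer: -708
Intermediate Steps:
X(A) = 2*A*(-5 + A) (X(A) = (-5 + A)*(2*A) = 2*A*(-5 + A))
g(n) = n*(72 + n) (g(n) = n*(n + 2*(-4)*(-5 - 4)) = n*(n + 2*(-4)*(-9)) = n*(n + 72) = n*(72 + n))
(Z + g(B)) - 122 = (-131 - 7*(72 - 7)) - 122 = (-131 - 7*65) - 122 = (-131 - 455) - 122 = -586 - 122 = -708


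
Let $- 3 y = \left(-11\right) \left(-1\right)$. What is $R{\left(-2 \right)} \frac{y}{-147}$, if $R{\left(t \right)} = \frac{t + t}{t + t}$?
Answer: $\frac{11}{441} \approx 0.024943$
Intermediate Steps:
$y = - \frac{11}{3}$ ($y = - \frac{\left(-11\right) \left(-1\right)}{3} = \left(- \frac{1}{3}\right) 11 = - \frac{11}{3} \approx -3.6667$)
$R{\left(t \right)} = 1$ ($R{\left(t \right)} = \frac{2 t}{2 t} = 2 t \frac{1}{2 t} = 1$)
$R{\left(-2 \right)} \frac{y}{-147} = 1 \left(- \frac{11}{3 \left(-147\right)}\right) = 1 \left(\left(- \frac{11}{3}\right) \left(- \frac{1}{147}\right)\right) = 1 \cdot \frac{11}{441} = \frac{11}{441}$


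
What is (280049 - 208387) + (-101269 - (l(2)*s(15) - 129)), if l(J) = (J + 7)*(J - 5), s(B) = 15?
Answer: -29073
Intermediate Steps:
l(J) = (-5 + J)*(7 + J) (l(J) = (7 + J)*(-5 + J) = (-5 + J)*(7 + J))
(280049 - 208387) + (-101269 - (l(2)*s(15) - 129)) = (280049 - 208387) + (-101269 - ((-35 + 2**2 + 2*2)*15 - 129)) = 71662 + (-101269 - ((-35 + 4 + 4)*15 - 129)) = 71662 + (-101269 - (-27*15 - 129)) = 71662 + (-101269 - (-405 - 129)) = 71662 + (-101269 - 1*(-534)) = 71662 + (-101269 + 534) = 71662 - 100735 = -29073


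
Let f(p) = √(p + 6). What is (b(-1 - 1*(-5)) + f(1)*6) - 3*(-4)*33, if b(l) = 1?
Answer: 397 + 6*√7 ≈ 412.87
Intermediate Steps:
f(p) = √(6 + p)
(b(-1 - 1*(-5)) + f(1)*6) - 3*(-4)*33 = (1 + √(6 + 1)*6) - 3*(-4)*33 = (1 + √7*6) + 12*33 = (1 + 6*√7) + 396 = 397 + 6*√7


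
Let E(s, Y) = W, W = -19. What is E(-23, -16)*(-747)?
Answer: 14193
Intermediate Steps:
E(s, Y) = -19
E(-23, -16)*(-747) = -19*(-747) = 14193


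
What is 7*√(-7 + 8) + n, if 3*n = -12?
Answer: 3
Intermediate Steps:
n = -4 (n = (⅓)*(-12) = -4)
7*√(-7 + 8) + n = 7*√(-7 + 8) - 4 = 7*√1 - 4 = 7*1 - 4 = 7 - 4 = 3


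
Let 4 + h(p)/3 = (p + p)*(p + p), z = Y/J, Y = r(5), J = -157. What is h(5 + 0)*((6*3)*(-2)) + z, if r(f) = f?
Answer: -1627781/157 ≈ -10368.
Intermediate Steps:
Y = 5
z = -5/157 (z = 5/(-157) = 5*(-1/157) = -5/157 ≈ -0.031847)
h(p) = -12 + 12*p² (h(p) = -12 + 3*((p + p)*(p + p)) = -12 + 3*((2*p)*(2*p)) = -12 + 3*(4*p²) = -12 + 12*p²)
h(5 + 0)*((6*3)*(-2)) + z = (-12 + 12*(5 + 0)²)*((6*3)*(-2)) - 5/157 = (-12 + 12*5²)*(18*(-2)) - 5/157 = (-12 + 12*25)*(-36) - 5/157 = (-12 + 300)*(-36) - 5/157 = 288*(-36) - 5/157 = -10368 - 5/157 = -1627781/157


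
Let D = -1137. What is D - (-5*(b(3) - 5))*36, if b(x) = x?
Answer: -1497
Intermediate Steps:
D - (-5*(b(3) - 5))*36 = -1137 - (-5*(3 - 5))*36 = -1137 - (-5*(-2))*36 = -1137 - 10*36 = -1137 - 1*360 = -1137 - 360 = -1497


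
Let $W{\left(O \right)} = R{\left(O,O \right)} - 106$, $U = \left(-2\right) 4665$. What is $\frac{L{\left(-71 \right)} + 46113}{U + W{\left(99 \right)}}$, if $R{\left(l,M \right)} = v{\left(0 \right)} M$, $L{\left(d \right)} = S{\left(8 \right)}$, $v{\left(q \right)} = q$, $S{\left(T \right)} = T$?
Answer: $- \frac{46121}{9436} \approx -4.8878$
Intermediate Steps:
$L{\left(d \right)} = 8$
$R{\left(l,M \right)} = 0$ ($R{\left(l,M \right)} = 0 M = 0$)
$U = -9330$
$W{\left(O \right)} = -106$ ($W{\left(O \right)} = 0 - 106 = -106$)
$\frac{L{\left(-71 \right)} + 46113}{U + W{\left(99 \right)}} = \frac{8 + 46113}{-9330 - 106} = \frac{46121}{-9436} = 46121 \left(- \frac{1}{9436}\right) = - \frac{46121}{9436}$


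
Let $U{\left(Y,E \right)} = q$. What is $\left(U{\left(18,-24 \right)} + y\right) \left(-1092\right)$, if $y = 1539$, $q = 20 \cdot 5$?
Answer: $-1789788$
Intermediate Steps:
$q = 100$
$U{\left(Y,E \right)} = 100$
$\left(U{\left(18,-24 \right)} + y\right) \left(-1092\right) = \left(100 + 1539\right) \left(-1092\right) = 1639 \left(-1092\right) = -1789788$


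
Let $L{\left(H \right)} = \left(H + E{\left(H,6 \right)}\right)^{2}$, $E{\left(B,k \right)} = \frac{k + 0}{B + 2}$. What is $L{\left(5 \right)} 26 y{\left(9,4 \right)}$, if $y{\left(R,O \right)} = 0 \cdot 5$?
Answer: $0$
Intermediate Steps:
$E{\left(B,k \right)} = \frac{k}{2 + B}$
$y{\left(R,O \right)} = 0$
$L{\left(H \right)} = \left(H + \frac{6}{2 + H}\right)^{2}$
$L{\left(5 \right)} 26 y{\left(9,4 \right)} = \left(5 + \frac{6}{2 + 5}\right)^{2} \cdot 26 \cdot 0 = \left(5 + \frac{6}{7}\right)^{2} \cdot 26 \cdot 0 = \left(\frac{41}{7}\right)^{2} \cdot 26 \cdot 0 = \frac{1681}{49} \cdot 26 \cdot 0 = \frac{43706}{49} \cdot 0 = 0$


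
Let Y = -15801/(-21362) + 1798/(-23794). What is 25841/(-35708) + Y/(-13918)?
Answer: -5713130869654869/7894084082908001 ≈ -0.72372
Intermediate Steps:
Y = 168780059/254143714 (Y = -15801*(-1/21362) + 1798*(-1/23794) = 15801/21362 - 899/11897 = 168780059/254143714 ≈ 0.66411)
25841/(-35708) + Y/(-13918) = 25841/(-35708) + (168780059/254143714)/(-13918) = 25841*(-1/35708) + (168780059/254143714)*(-1/13918) = -25841/35708 - 168780059/3537172211452 = -5713130869654869/7894084082908001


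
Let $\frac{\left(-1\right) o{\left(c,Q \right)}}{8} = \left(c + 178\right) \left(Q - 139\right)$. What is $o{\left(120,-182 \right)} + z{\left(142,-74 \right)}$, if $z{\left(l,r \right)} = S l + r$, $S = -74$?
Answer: $754682$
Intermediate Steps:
$o{\left(c,Q \right)} = - 8 \left(-139 + Q\right) \left(178 + c\right)$ ($o{\left(c,Q \right)} = - 8 \left(c + 178\right) \left(Q - 139\right) = - 8 \left(178 + c\right) \left(-139 + Q\right) = - 8 \left(-139 + Q\right) \left(178 + c\right)$)
$z{\left(l,r \right)} = r - 74 l$ ($z{\left(l,r \right)} = - 74 l + r = r - 74 l$)
$o{\left(120,-182 \right)} + z{\left(142,-74 \right)} = \left(197936 - -259168 + 1112 \cdot 120 - \left(-1456\right) 120\right) - 10582 = \left(197936 + 259168 + 133440 + 174720\right) - 10582 = 765264 - 10582 = 754682$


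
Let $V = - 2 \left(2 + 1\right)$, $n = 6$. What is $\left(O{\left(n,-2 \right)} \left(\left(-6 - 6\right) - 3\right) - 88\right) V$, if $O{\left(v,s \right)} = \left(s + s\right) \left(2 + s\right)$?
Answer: $528$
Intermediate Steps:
$O{\left(v,s \right)} = 2 s \left(2 + s\right)$
$V = -6$ ($V = \left(-2\right) 3 = -6$)
$\left(O{\left(n,-2 \right)} \left(\left(-6 - 6\right) - 3\right) - 88\right) V = \left(2 \left(-2\right) \left(2 - 2\right) \left(\left(-6 - 6\right) - 3\right) - 88\right) \left(-6\right) = \left(2 \left(-2\right) 0 \left(-12 - 3\right) - 88\right) \left(-6\right) = \left(0 \left(-15\right) - 88\right) \left(-6\right) = \left(0 - 88\right) \left(-6\right) = \left(-88\right) \left(-6\right) = 528$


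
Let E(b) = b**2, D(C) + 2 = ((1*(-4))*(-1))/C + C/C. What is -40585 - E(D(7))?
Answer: -1988674/49 ≈ -40585.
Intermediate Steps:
D(C) = -1 + 4/C (D(C) = -2 + (((1*(-4))*(-1))/C + C/C) = -2 + ((-4*(-1))/C + 1) = -2 + (4/C + 1) = -2 + (1 + 4/C) = -1 + 4/C)
-40585 - E(D(7)) = -40585 - ((4 - 1*7)/7)**2 = -40585 - ((4 - 7)/7)**2 = -40585 - ((1/7)*(-3))**2 = -40585 - (-3/7)**2 = -40585 - 1*9/49 = -40585 - 9/49 = -1988674/49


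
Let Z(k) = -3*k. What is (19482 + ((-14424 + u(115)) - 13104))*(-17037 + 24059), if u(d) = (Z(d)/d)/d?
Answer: -6497407446/115 ≈ -5.6499e+7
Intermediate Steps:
u(d) = -3/d (u(d) = ((-3*d)/d)/d = -3/d)
(19482 + ((-14424 + u(115)) - 13104))*(-17037 + 24059) = (19482 + ((-14424 - 3/115) - 13104))*(-17037 + 24059) = (19482 + ((-14424 - 3*1/115) - 13104))*7022 = (19482 + ((-14424 - 3/115) - 13104))*7022 = (19482 + (-1658763/115 - 13104))*7022 = (19482 - 3165723/115)*7022 = -925293/115*7022 = -6497407446/115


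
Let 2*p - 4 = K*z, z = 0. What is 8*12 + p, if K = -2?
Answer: 98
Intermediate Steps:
p = 2 (p = 2 + (-2*0)/2 = 2 + (1/2)*0 = 2 + 0 = 2)
8*12 + p = 8*12 + 2 = 96 + 2 = 98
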